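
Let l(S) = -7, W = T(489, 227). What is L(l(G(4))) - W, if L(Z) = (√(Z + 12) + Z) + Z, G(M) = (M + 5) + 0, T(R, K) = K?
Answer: -241 + √5 ≈ -238.76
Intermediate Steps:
W = 227
G(M) = 5 + M (G(M) = (5 + M) + 0 = 5 + M)
L(Z) = √(12 + Z) + 2*Z (L(Z) = (√(12 + Z) + Z) + Z = (Z + √(12 + Z)) + Z = √(12 + Z) + 2*Z)
L(l(G(4))) - W = (√(12 - 7) + 2*(-7)) - 1*227 = (√5 - 14) - 227 = (-14 + √5) - 227 = -241 + √5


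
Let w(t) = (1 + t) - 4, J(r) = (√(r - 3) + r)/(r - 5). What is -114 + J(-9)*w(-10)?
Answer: -1713/14 + 13*I*√3/7 ≈ -122.36 + 3.2167*I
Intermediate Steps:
J(r) = (r + √(-3 + r))/(-5 + r) (J(r) = (√(-3 + r) + r)/(-5 + r) = (r + √(-3 + r))/(-5 + r))
w(t) = -3 + t
-114 + J(-9)*w(-10) = -114 + ((-9 + √(-3 - 9))/(-5 - 9))*(-3 - 10) = -114 + ((-9 + √(-12))/(-14))*(-13) = -114 - (-9 + 2*I*√3)/14*(-13) = -114 + (9/14 - I*√3/7)*(-13) = -114 + (-117/14 + 13*I*√3/7) = -1713/14 + 13*I*√3/7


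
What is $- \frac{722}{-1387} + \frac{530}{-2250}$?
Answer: $\frac{4681}{16425} \approx 0.28499$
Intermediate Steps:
$- \frac{722}{-1387} + \frac{530}{-2250} = \left(-722\right) \left(- \frac{1}{1387}\right) + 530 \left(- \frac{1}{2250}\right) = \frac{38}{73} - \frac{53}{225} = \frac{4681}{16425}$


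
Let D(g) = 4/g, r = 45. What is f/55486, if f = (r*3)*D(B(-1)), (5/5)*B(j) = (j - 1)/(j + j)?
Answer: 270/27743 ≈ 0.0097322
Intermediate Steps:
B(j) = (-1 + j)/(2*j) (B(j) = (j - 1)/(j + j) = (-1 + j)/((2*j)) = (-1 + j)*(1/(2*j)) = (-1 + j)/(2*j))
f = 540 (f = (45*3)*(4/(((½)*(-1 - 1)/(-1)))) = 135*(4/(((½)*(-1)*(-2)))) = 135*(4/1) = 135*(4*1) = 135*4 = 540)
f/55486 = 540/55486 = 540*(1/55486) = 270/27743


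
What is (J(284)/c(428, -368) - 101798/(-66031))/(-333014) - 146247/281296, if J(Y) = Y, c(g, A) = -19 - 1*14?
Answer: -53059549185654707/102060541212208656 ≈ -0.51988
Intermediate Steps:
c(g, A) = -33 (c(g, A) = -19 - 14 = -33)
(J(284)/c(428, -368) - 101798/(-66031))/(-333014) - 146247/281296 = (284/(-33) - 101798/(-66031))/(-333014) - 146247/281296 = (284*(-1/33) - 101798*(-1/66031))*(-1/333014) - 146247*1/281296 = (-284/33 + 101798/66031)*(-1/333014) - 146247/281296 = -15393470/2179023*(-1/333014) - 146247/281296 = 7696735/362822582661 - 146247/281296 = -53059549185654707/102060541212208656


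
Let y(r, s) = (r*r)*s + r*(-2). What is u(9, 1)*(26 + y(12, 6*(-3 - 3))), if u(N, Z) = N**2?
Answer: -419742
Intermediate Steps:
y(r, s) = -2*r + s*r**2 (y(r, s) = r**2*s - 2*r = s*r**2 - 2*r = -2*r + s*r**2)
u(9, 1)*(26 + y(12, 6*(-3 - 3))) = 9**2*(26 + 12*(-2 + 12*(6*(-3 - 3)))) = 81*(26 + 12*(-2 + 12*(6*(-6)))) = 81*(26 + 12*(-2 + 12*(-36))) = 81*(26 + 12*(-2 - 432)) = 81*(26 + 12*(-434)) = 81*(26 - 5208) = 81*(-5182) = -419742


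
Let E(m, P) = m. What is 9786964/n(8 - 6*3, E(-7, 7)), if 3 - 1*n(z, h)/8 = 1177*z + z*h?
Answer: 2446741/23406 ≈ 104.53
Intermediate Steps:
n(z, h) = 24 - 9416*z - 8*h*z (n(z, h) = 24 - 8*(1177*z + z*h) = 24 - 8*(1177*z + h*z) = 24 + (-9416*z - 8*h*z) = 24 - 9416*z - 8*h*z)
9786964/n(8 - 6*3, E(-7, 7)) = 9786964/(24 - 9416*(8 - 6*3) - 8*(-7)*(8 - 6*3)) = 9786964/(24 - 9416*(8 - 18) - 8*(-7)*(8 - 18)) = 9786964/(24 - 9416*(-10) - 8*(-7)*(-10)) = 9786964/(24 + 94160 - 560) = 9786964/93624 = 9786964*(1/93624) = 2446741/23406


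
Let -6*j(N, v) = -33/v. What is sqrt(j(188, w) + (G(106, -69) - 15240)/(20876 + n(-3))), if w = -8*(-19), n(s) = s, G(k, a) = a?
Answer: I*sqrt(1754632951471)/1586348 ≈ 0.83502*I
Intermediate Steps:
w = 152
j(N, v) = 11/(2*v) (j(N, v) = -(-11)/(2*v) = 11/(2*v))
sqrt(j(188, w) + (G(106, -69) - 15240)/(20876 + n(-3))) = sqrt((11/2)/152 + (-69 - 15240)/(20876 - 3)) = sqrt((11/2)*(1/152) - 15309/20873) = sqrt(11/304 - 15309*1/20873) = sqrt(11/304 - 15309/20873) = sqrt(-4424333/6345392) = I*sqrt(1754632951471)/1586348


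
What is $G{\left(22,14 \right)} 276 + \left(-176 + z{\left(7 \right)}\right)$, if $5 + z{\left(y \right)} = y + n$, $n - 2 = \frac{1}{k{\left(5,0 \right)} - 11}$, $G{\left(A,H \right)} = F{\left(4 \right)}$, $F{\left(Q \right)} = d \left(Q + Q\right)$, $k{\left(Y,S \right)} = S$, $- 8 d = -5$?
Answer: $\frac{13287}{11} \approx 1207.9$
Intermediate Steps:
$d = \frac{5}{8}$ ($d = \left(- \frac{1}{8}\right) \left(-5\right) = \frac{5}{8} \approx 0.625$)
$F{\left(Q \right)} = \frac{5 Q}{4}$ ($F{\left(Q \right)} = \frac{5 \left(Q + Q\right)}{8} = \frac{5 \cdot 2 Q}{8} = \frac{5 Q}{4}$)
$G{\left(A,H \right)} = 5$ ($G{\left(A,H \right)} = \frac{5}{4} \cdot 4 = 5$)
$n = \frac{21}{11}$ ($n = 2 + \frac{1}{0 - 11} = 2 + \frac{1}{-11} = 2 - \frac{1}{11} = \frac{21}{11} \approx 1.9091$)
$z{\left(y \right)} = - \frac{34}{11} + y$ ($z{\left(y \right)} = -5 + \left(y + \frac{21}{11}\right) = -5 + \left(\frac{21}{11} + y\right) = - \frac{34}{11} + y$)
$G{\left(22,14 \right)} 276 + \left(-176 + z{\left(7 \right)}\right) = 5 \cdot 276 + \left(-176 + \left(- \frac{34}{11} + 7\right)\right) = 1380 + \left(-176 + \frac{43}{11}\right) = 1380 - \frac{1893}{11} = \frac{13287}{11}$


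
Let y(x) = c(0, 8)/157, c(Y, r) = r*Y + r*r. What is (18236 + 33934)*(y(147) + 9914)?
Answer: 81205839540/157 ≈ 5.1723e+8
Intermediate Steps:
c(Y, r) = r² + Y*r (c(Y, r) = Y*r + r² = r² + Y*r)
y(x) = 64/157 (y(x) = (8*(0 + 8))/157 = (8*8)*(1/157) = 64*(1/157) = 64/157)
(18236 + 33934)*(y(147) + 9914) = (18236 + 33934)*(64/157 + 9914) = 52170*(1556562/157) = 81205839540/157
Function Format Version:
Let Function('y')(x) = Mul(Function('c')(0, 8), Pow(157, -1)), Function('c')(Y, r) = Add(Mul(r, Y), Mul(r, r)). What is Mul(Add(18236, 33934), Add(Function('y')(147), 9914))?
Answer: Rational(81205839540, 157) ≈ 5.1723e+8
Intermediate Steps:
Function('c')(Y, r) = Add(Pow(r, 2), Mul(Y, r)) (Function('c')(Y, r) = Add(Mul(Y, r), Pow(r, 2)) = Add(Pow(r, 2), Mul(Y, r)))
Function('y')(x) = Rational(64, 157) (Function('y')(x) = Mul(Mul(8, Add(0, 8)), Pow(157, -1)) = Mul(Mul(8, 8), Rational(1, 157)) = Mul(64, Rational(1, 157)) = Rational(64, 157))
Mul(Add(18236, 33934), Add(Function('y')(147), 9914)) = Mul(Add(18236, 33934), Add(Rational(64, 157), 9914)) = Mul(52170, Rational(1556562, 157)) = Rational(81205839540, 157)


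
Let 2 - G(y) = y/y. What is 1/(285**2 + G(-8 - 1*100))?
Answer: 1/81226 ≈ 1.2311e-5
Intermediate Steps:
G(y) = 1 (G(y) = 2 - y/y = 2 - 1*1 = 2 - 1 = 1)
1/(285**2 + G(-8 - 1*100)) = 1/(285**2 + 1) = 1/(81225 + 1) = 1/81226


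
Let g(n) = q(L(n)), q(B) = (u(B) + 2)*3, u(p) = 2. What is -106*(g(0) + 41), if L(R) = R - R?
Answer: -5618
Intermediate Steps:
L(R) = 0
q(B) = 12 (q(B) = (2 + 2)*3 = 4*3 = 12)
g(n) = 12
-106*(g(0) + 41) = -106*(12 + 41) = -106*53 = -5618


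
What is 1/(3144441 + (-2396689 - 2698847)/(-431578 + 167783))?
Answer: 263795/829492909131 ≈ 3.1802e-7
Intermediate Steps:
1/(3144441 + (-2396689 - 2698847)/(-431578 + 167783)) = 1/(3144441 - 5095536/(-263795)) = 1/(3144441 - 5095536*(-1/263795)) = 1/(3144441 + 5095536/263795) = 1/(829492909131/263795) = 263795/829492909131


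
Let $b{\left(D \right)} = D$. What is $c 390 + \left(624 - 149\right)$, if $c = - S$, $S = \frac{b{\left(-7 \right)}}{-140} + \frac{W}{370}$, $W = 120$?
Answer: $\frac{24347}{74} \approx 329.01$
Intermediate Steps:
$S = \frac{277}{740}$ ($S = - \frac{7}{-140} + \frac{120}{370} = \left(-7\right) \left(- \frac{1}{140}\right) + 120 \cdot \frac{1}{370} = \frac{1}{20} + \frac{12}{37} = \frac{277}{740} \approx 0.37432$)
$c = - \frac{277}{740}$ ($c = \left(-1\right) \frac{277}{740} = - \frac{277}{740} \approx -0.37432$)
$c 390 + \left(624 - 149\right) = \left(- \frac{277}{740}\right) 390 + \left(624 - 149\right) = - \frac{10803}{74} + 475 = \frac{24347}{74}$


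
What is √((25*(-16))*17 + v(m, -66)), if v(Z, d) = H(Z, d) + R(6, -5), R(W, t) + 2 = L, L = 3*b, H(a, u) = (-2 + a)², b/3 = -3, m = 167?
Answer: 2*√5099 ≈ 142.81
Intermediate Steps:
b = -9 (b = 3*(-3) = -9)
L = -27 (L = 3*(-9) = -27)
R(W, t) = -29 (R(W, t) = -2 - 27 = -29)
v(Z, d) = -29 + (-2 + Z)² (v(Z, d) = (-2 + Z)² - 29 = -29 + (-2 + Z)²)
√((25*(-16))*17 + v(m, -66)) = √((25*(-16))*17 + (-29 + (-2 + 167)²)) = √(-400*17 + (-29 + 165²)) = √(-6800 + (-29 + 27225)) = √(-6800 + 27196) = √20396 = 2*√5099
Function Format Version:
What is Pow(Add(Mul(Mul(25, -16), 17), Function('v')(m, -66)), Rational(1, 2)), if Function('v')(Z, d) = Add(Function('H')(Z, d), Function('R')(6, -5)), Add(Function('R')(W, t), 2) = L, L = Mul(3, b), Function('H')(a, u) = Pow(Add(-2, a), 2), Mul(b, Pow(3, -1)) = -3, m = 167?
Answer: Mul(2, Pow(5099, Rational(1, 2))) ≈ 142.81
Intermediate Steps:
b = -9 (b = Mul(3, -3) = -9)
L = -27 (L = Mul(3, -9) = -27)
Function('R')(W, t) = -29 (Function('R')(W, t) = Add(-2, -27) = -29)
Function('v')(Z, d) = Add(-29, Pow(Add(-2, Z), 2)) (Function('v')(Z, d) = Add(Pow(Add(-2, Z), 2), -29) = Add(-29, Pow(Add(-2, Z), 2)))
Pow(Add(Mul(Mul(25, -16), 17), Function('v')(m, -66)), Rational(1, 2)) = Pow(Add(Mul(Mul(25, -16), 17), Add(-29, Pow(Add(-2, 167), 2))), Rational(1, 2)) = Pow(Add(Mul(-400, 17), Add(-29, Pow(165, 2))), Rational(1, 2)) = Pow(Add(-6800, Add(-29, 27225)), Rational(1, 2)) = Pow(Add(-6800, 27196), Rational(1, 2)) = Pow(20396, Rational(1, 2)) = Mul(2, Pow(5099, Rational(1, 2)))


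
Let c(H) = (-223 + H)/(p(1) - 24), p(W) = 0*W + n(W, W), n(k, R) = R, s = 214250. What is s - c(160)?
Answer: 4927687/23 ≈ 2.1425e+5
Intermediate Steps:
p(W) = W (p(W) = 0*W + W = 0 + W = W)
c(H) = 223/23 - H/23 (c(H) = (-223 + H)/(1 - 24) = (-223 + H)/(-23) = (-223 + H)*(-1/23) = 223/23 - H/23)
s - c(160) = 214250 - (223/23 - 1/23*160) = 214250 - (223/23 - 160/23) = 214250 - 1*63/23 = 214250 - 63/23 = 4927687/23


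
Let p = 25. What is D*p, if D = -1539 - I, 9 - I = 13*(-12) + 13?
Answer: -42275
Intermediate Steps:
I = 152 (I = 9 - (13*(-12) + 13) = 9 - (-156 + 13) = 9 - 1*(-143) = 9 + 143 = 152)
D = -1691 (D = -1539 - 1*152 = -1539 - 152 = -1691)
D*p = -1691*25 = -42275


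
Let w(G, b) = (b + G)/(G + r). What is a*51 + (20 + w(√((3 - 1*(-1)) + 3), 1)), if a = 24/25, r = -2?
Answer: 1799/25 + √7 ≈ 74.606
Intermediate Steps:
a = 24/25 (a = 24*(1/25) = 24/25 ≈ 0.96000)
w(G, b) = (G + b)/(-2 + G) (w(G, b) = (b + G)/(G - 2) = (G + b)/(-2 + G))
a*51 + (20 + w(√((3 - 1*(-1)) + 3), 1)) = (24/25)*51 + (20 + (√((3 - 1*(-1)) + 3) + 1)/(-2 + √((3 - 1*(-1)) + 3))) = 1224/25 + (20 + (√((3 + 1) + 3) + 1)/(-2 + √((3 + 1) + 3))) = 1224/25 + (20 + (√(4 + 3) + 1)/(-2 + √(4 + 3))) = 1224/25 + (20 + (√7 + 1)/(-2 + √7)) = 1224/25 + (20 + (1 + √7)/(-2 + √7)) = 1724/25 + (1 + √7)/(-2 + √7)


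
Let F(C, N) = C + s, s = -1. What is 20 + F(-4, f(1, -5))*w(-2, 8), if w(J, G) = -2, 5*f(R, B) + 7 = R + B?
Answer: 30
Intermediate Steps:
f(R, B) = -7/5 + B/5 + R/5 (f(R, B) = -7/5 + (R + B)/5 = -7/5 + (B + R)/5 = -7/5 + (B/5 + R/5) = -7/5 + B/5 + R/5)
F(C, N) = -1 + C (F(C, N) = C - 1 = -1 + C)
20 + F(-4, f(1, -5))*w(-2, 8) = 20 + (-1 - 4)*(-2) = 20 - 5*(-2) = 20 + 10 = 30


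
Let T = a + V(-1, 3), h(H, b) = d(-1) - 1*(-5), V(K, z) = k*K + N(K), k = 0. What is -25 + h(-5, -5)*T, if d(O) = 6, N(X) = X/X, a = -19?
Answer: -223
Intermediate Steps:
N(X) = 1
V(K, z) = 1 (V(K, z) = 0*K + 1 = 0 + 1 = 1)
h(H, b) = 11 (h(H, b) = 6 - 1*(-5) = 6 + 5 = 11)
T = -18 (T = -19 + 1 = -18)
-25 + h(-5, -5)*T = -25 + 11*(-18) = -25 - 198 = -223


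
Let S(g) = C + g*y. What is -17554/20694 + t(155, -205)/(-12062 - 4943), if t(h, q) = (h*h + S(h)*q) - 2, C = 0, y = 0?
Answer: -397818866/175950735 ≈ -2.2610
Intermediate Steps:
S(g) = 0 (S(g) = 0 + g*0 = 0 + 0 = 0)
t(h, q) = -2 + h² (t(h, q) = (h*h + 0*q) - 2 = (h² + 0) - 2 = h² - 2 = -2 + h²)
-17554/20694 + t(155, -205)/(-12062 - 4943) = -17554/20694 + (-2 + 155²)/(-12062 - 4943) = -17554*1/20694 + (-2 + 24025)/(-17005) = -8777/10347 + 24023*(-1/17005) = -8777/10347 - 24023/17005 = -397818866/175950735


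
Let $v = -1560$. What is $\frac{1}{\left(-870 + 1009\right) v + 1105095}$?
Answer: $\frac{1}{888255} \approx 1.1258 \cdot 10^{-6}$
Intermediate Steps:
$\frac{1}{\left(-870 + 1009\right) v + 1105095} = \frac{1}{\left(-870 + 1009\right) \left(-1560\right) + 1105095} = \frac{1}{139 \left(-1560\right) + 1105095} = \frac{1}{-216840 + 1105095} = \frac{1}{888255}$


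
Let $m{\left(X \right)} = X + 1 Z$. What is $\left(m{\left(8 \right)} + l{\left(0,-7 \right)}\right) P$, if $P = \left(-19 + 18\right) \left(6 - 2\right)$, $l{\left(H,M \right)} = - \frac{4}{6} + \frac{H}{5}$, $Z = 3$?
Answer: $- \frac{124}{3} \approx -41.333$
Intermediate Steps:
$l{\left(H,M \right)} = - \frac{2}{3} + \frac{H}{5}$ ($l{\left(H,M \right)} = \left(-4\right) \frac{1}{6} + H \frac{1}{5} = - \frac{2}{3} + \frac{H}{5}$)
$m{\left(X \right)} = 3 + X$ ($m{\left(X \right)} = X + 1 \cdot 3 = X + 3 = 3 + X$)
$P = -4$ ($P = \left(-1\right) 4 = -4$)
$\left(m{\left(8 \right)} + l{\left(0,-7 \right)}\right) P = \left(\left(3 + 8\right) + \left(- \frac{2}{3} + \frac{1}{5} \cdot 0\right)\right) \left(-4\right) = \left(11 + \left(- \frac{2}{3} + 0\right)\right) \left(-4\right) = \left(11 - \frac{2}{3}\right) \left(-4\right) = \frac{31}{3} \left(-4\right) = - \frac{124}{3}$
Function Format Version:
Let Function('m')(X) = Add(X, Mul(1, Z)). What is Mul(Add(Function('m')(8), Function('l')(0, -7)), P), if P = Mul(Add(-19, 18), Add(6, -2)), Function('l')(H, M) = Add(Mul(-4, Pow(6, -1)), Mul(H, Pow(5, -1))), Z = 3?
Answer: Rational(-124, 3) ≈ -41.333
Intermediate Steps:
Function('l')(H, M) = Add(Rational(-2, 3), Mul(Rational(1, 5), H)) (Function('l')(H, M) = Add(Mul(-4, Rational(1, 6)), Mul(H, Rational(1, 5))) = Add(Rational(-2, 3), Mul(Rational(1, 5), H)))
Function('m')(X) = Add(3, X) (Function('m')(X) = Add(X, Mul(1, 3)) = Add(X, 3) = Add(3, X))
P = -4 (P = Mul(-1, 4) = -4)
Mul(Add(Function('m')(8), Function('l')(0, -7)), P) = Mul(Add(Add(3, 8), Add(Rational(-2, 3), Mul(Rational(1, 5), 0))), -4) = Mul(Add(11, Add(Rational(-2, 3), 0)), -4) = Mul(Add(11, Rational(-2, 3)), -4) = Mul(Rational(31, 3), -4) = Rational(-124, 3)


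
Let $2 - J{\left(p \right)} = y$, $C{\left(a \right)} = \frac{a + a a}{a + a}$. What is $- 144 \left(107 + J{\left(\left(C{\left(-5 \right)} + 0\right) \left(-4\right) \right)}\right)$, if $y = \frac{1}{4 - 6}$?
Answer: $-15768$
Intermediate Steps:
$C{\left(a \right)} = \frac{a + a^{2}}{2 a}$
$y = - \frac{1}{2}$ ($y = \frac{1}{4 - 6} = \frac{1}{-2} = - \frac{1}{2} \approx -0.5$)
$J{\left(p \right)} = \frac{5}{2}$ ($J{\left(p \right)} = 2 - - \frac{1}{2} = 2 + \frac{1}{2} = \frac{5}{2}$)
$- 144 \left(107 + J{\left(\left(C{\left(-5 \right)} + 0\right) \left(-4\right) \right)}\right) = - 144 \left(107 + \frac{5}{2}\right) = \left(-144\right) \frac{219}{2} = -15768$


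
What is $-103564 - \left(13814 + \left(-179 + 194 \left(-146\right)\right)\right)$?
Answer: $-88875$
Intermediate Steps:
$-103564 - \left(13814 + \left(-179 + 194 \left(-146\right)\right)\right) = -103564 - \left(13814 - 28503\right) = -103564 - -14689 = -103564 + 14689 = -88875$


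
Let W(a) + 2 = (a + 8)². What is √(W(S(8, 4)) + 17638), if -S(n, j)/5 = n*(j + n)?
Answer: 2*√60105 ≈ 490.33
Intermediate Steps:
S(n, j) = -5*n*(j + n)
W(a) = -2 + (8 + a)² (W(a) = -2 + (a + 8)² = -2 + (8 + a)²)
√(W(S(8, 4)) + 17638) = √((-2 + (8 - 5*8*(4 + 8))²) + 17638) = √((-2 + (8 - 5*8*12)²) + 17638) = √((-2 + (8 - 480)²) + 17638) = √((-2 + (-472)²) + 17638) = √((-2 + 222784) + 17638) = √(222782 + 17638) = √240420 = 2*√60105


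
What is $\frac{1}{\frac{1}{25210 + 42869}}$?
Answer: $68079$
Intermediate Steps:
$\frac{1}{\frac{1}{25210 + 42869}} = \frac{1}{\frac{1}{68079}} = 68079$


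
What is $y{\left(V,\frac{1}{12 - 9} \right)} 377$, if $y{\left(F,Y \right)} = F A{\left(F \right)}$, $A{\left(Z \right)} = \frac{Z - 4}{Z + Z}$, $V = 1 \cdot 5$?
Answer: $\frac{377}{2} \approx 188.5$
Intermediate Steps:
$V = 5$
$A{\left(Z \right)} = \frac{-4 + Z}{2 Z}$
$y{\left(F,Y \right)} = -2 + \frac{F}{2}$ ($y{\left(F,Y \right)} = F \frac{-4 + F}{2 F} = -2 + \frac{F}{2}$)
$y{\left(V,\frac{1}{12 - 9} \right)} 377 = \left(-2 + \frac{1}{2} \cdot 5\right) 377 = \left(-2 + \frac{5}{2}\right) 377 = \frac{1}{2} \cdot 377 = \frac{377}{2}$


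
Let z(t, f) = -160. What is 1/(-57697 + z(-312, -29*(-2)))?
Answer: -1/57857 ≈ -1.7284e-5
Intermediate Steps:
1/(-57697 + z(-312, -29*(-2))) = 1/(-57697 - 160) = 1/(-57857) = -1/57857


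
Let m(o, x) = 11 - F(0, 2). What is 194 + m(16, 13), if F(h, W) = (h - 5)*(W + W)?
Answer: 225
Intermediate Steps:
F(h, W) = 2*W*(-5 + h) (F(h, W) = (-5 + h)*(2*W) = 2*W*(-5 + h))
m(o, x) = 31 (m(o, x) = 11 - 2*2*(-5 + 0) = 11 - 2*2*(-5) = 11 - 1*(-20) = 11 + 20 = 31)
194 + m(16, 13) = 194 + 31 = 225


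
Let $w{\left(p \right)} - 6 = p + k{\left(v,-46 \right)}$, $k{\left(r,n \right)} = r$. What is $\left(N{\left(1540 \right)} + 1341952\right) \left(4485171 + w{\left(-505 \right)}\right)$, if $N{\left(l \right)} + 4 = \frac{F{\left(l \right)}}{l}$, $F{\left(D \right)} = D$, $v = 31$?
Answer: $6018242706147$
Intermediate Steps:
$N{\left(l \right)} = -3$ ($N{\left(l \right)} = -4 + \frac{l}{l} = -4 + 1 = -3$)
$w{\left(p \right)} = 37 + p$ ($w{\left(p \right)} = 6 + \left(p + 31\right) = 6 + \left(31 + p\right) = 37 + p$)
$\left(N{\left(1540 \right)} + 1341952\right) \left(4485171 + w{\left(-505 \right)}\right) = \left(-3 + 1341952\right) \left(4485171 + \left(37 - 505\right)\right) = 1341949 \left(4485171 - 468\right) = 1341949 \cdot 4484703 = 6018242706147$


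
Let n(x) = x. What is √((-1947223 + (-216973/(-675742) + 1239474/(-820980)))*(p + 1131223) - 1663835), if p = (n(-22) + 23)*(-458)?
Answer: I*√47060130785259117731252578754223/4623088893 ≈ 1.4839e+6*I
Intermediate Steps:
p = -458 (p = (-22 + 23)*(-458) = 1*(-458) = -458)
√((-1947223 + (-216973/(-675742) + 1239474/(-820980)))*(p + 1131223) - 1663835) = √((-1947223 + (-216973/(-675742) + 1239474/(-820980)))*(-458 + 1131223) - 1663835) = √((-1947223 + (-216973*(-1/675742) + 1239474*(-1/820980)))*1130765 - 1663835) = √((-1947223 + (216973/675742 - 206579/136830))*1130765 - 1663835) = √((-1947223 - 27476422757/23115444465)*1130765 - 1663835) = √(-45010952593893452/23115444465*1130765 - 1663835) = √(-10179361961966785850156/4623088893 - 1663835) = √(-10179369654023894134811/4623088893) = I*√47060130785259117731252578754223/4623088893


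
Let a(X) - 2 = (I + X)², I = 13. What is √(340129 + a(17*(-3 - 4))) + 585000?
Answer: 585000 + √351367 ≈ 5.8559e+5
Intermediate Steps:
a(X) = 2 + (13 + X)²
√(340129 + a(17*(-3 - 4))) + 585000 = √(340129 + (2 + (13 + 17*(-3 - 4))²)) + 585000 = √(340129 + (2 + (13 + 17*(-7))²)) + 585000 = √(340129 + (2 + (13 - 119)²)) + 585000 = √(340129 + (2 + (-106)²)) + 585000 = √(340129 + (2 + 11236)) + 585000 = √(340129 + 11238) + 585000 = √351367 + 585000 = 585000 + √351367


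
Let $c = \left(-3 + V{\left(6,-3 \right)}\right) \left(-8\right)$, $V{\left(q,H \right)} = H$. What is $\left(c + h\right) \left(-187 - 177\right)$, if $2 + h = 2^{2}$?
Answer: $-18200$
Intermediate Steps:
$h = 2$ ($h = -2 + 2^{2} = -2 + 4 = 2$)
$c = 48$ ($c = \left(-3 - 3\right) \left(-8\right) = \left(-6\right) \left(-8\right) = 48$)
$\left(c + h\right) \left(-187 - 177\right) = \left(48 + 2\right) \left(-187 - 177\right) = 50 \left(-364\right) = -18200$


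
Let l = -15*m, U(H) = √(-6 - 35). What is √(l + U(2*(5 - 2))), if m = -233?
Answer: √(3495 + I*√41) ≈ 59.119 + 0.0542*I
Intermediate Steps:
U(H) = I*√41 (U(H) = √(-41) = I*√41)
l = 3495 (l = -15*(-233) = 3495)
√(l + U(2*(5 - 2))) = √(3495 + I*√41)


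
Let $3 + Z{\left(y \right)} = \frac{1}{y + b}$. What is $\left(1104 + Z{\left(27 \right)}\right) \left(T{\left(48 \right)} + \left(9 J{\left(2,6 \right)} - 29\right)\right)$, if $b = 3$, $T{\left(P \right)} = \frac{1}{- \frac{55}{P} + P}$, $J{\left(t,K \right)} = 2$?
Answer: $- \frac{815568421}{67470} \approx -12088.0$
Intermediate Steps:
$T{\left(P \right)} = \frac{1}{P - \frac{55}{P}}$
$Z{\left(y \right)} = -3 + \frac{1}{3 + y}$ ($Z{\left(y \right)} = -3 + \frac{1}{y + 3} = -3 + \frac{1}{3 + y}$)
$\left(1104 + Z{\left(27 \right)}\right) \left(T{\left(48 \right)} + \left(9 J{\left(2,6 \right)} - 29\right)\right) = \left(1104 + \frac{-8 - 81}{3 + 27}\right) \left(\frac{48}{-55 + 48^{2}} + \left(9 \cdot 2 - 29\right)\right) = \left(1104 + \frac{-8 - 81}{30}\right) \left(\frac{48}{-55 + 2304} + \left(18 - 29\right)\right) = \left(1104 + \frac{1}{30} \left(-89\right)\right) \left(\frac{48}{2249} - 11\right) = \left(1104 - \frac{89}{30}\right) \left(48 \cdot \frac{1}{2249} - 11\right) = \frac{33031 \left(\frac{48}{2249} - 11\right)}{30} = \frac{33031}{30} \left(- \frac{24691}{2249}\right) = - \frac{815568421}{67470}$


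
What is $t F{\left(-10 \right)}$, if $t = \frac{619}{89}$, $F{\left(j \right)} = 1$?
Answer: $\frac{619}{89} \approx 6.9551$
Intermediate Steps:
$t = \frac{619}{89}$ ($t = 619 \cdot \frac{1}{89} = \frac{619}{89} \approx 6.9551$)
$t F{\left(-10 \right)} = \frac{619}{89} \cdot 1 = \frac{619}{89}$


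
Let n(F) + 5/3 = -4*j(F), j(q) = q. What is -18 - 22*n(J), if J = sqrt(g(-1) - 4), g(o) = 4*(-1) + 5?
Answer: 56/3 + 88*I*sqrt(3) ≈ 18.667 + 152.42*I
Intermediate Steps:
g(o) = 1 (g(o) = -4 + 5 = 1)
J = I*sqrt(3) (J = sqrt(1 - 4) = sqrt(-3) = I*sqrt(3) ≈ 1.732*I)
n(F) = -5/3 - 4*F
-18 - 22*n(J) = -18 - 22*(-5/3 - 4*I*sqrt(3)) = -18 + (110/3 + 88*I*sqrt(3)) = 56/3 + 88*I*sqrt(3)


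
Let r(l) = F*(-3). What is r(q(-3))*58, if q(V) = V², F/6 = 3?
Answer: -3132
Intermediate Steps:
F = 18 (F = 6*3 = 18)
r(l) = -54 (r(l) = 18*(-3) = -54)
r(q(-3))*58 = -54*58 = -3132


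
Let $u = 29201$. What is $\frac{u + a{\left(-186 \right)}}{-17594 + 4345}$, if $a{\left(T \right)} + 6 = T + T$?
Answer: $- \frac{28823}{13249} \approx -2.1755$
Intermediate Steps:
$a{\left(T \right)} = -6 + 2 T$ ($a{\left(T \right)} = -6 + \left(T + T\right) = -6 + 2 T$)
$\frac{u + a{\left(-186 \right)}}{-17594 + 4345} = \frac{29201 + \left(-6 + 2 \left(-186\right)\right)}{-17594 + 4345} = \frac{29201 - 378}{-13249} = \left(29201 - 378\right) \left(- \frac{1}{13249}\right) = 28823 \left(- \frac{1}{13249}\right) = - \frac{28823}{13249}$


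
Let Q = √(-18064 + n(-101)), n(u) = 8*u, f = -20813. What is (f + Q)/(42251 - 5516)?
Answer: -20813/36735 + 2*I*√4718/36735 ≈ -0.56657 + 0.0037396*I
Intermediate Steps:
Q = 2*I*√4718 (Q = √(-18064 + 8*(-101)) = √(-18064 - 808) = √(-18872) = 2*I*√4718 ≈ 137.38*I)
(f + Q)/(42251 - 5516) = (-20813 + 2*I*√4718)/(42251 - 5516) = (-20813 + 2*I*√4718)/36735 = (-20813 + 2*I*√4718)*(1/36735) = -20813/36735 + 2*I*√4718/36735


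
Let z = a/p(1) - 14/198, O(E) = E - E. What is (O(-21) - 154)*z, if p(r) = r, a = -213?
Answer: 295316/9 ≈ 32813.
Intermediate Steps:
O(E) = 0
z = -21094/99 (z = -213/1 - 14/198 = -213*1 - 14*1/198 = -213 - 7/99 = -21094/99 ≈ -213.07)
(O(-21) - 154)*z = (0 - 154)*(-21094/99) = -154*(-21094/99) = 295316/9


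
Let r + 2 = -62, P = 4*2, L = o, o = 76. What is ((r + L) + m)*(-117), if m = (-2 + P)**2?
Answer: -5616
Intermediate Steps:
L = 76
P = 8
r = -64 (r = -2 - 62 = -64)
m = 36 (m = (-2 + 8)**2 = 6**2 = 36)
((r + L) + m)*(-117) = ((-64 + 76) + 36)*(-117) = (12 + 36)*(-117) = 48*(-117) = -5616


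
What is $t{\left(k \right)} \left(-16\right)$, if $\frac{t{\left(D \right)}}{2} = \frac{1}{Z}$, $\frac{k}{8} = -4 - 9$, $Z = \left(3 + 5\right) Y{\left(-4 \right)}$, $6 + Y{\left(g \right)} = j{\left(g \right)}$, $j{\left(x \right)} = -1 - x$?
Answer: $\frac{4}{3} \approx 1.3333$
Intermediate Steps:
$Y{\left(g \right)} = -7 - g$ ($Y{\left(g \right)} = -6 - \left(1 + g\right) = -7 - g$)
$Z = -24$ ($Z = \left(3 + 5\right) \left(-7 - -4\right) = 8 \left(-7 + 4\right) = 8 \left(-3\right) = -24$)
$k = -104$ ($k = 8 \left(-4 - 9\right) = 8 \left(-13\right) = -104$)
$t{\left(D \right)} = - \frac{1}{12}$ ($t{\left(D \right)} = \frac{2}{-24} = 2 \left(- \frac{1}{24}\right) = - \frac{1}{12}$)
$t{\left(k \right)} \left(-16\right) = \left(- \frac{1}{12}\right) \left(-16\right) = \frac{4}{3}$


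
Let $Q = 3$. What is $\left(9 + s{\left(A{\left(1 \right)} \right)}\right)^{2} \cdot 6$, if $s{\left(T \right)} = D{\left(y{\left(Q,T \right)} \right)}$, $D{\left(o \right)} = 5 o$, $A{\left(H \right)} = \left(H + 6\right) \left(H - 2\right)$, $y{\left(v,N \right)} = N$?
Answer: $4056$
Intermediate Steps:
$A{\left(H \right)} = \left(-2 + H\right) \left(6 + H\right)$ ($A{\left(H \right)} = \left(6 + H\right) \left(-2 + H\right) = \left(-2 + H\right) \left(6 + H\right)$)
$s{\left(T \right)} = 5 T$
$\left(9 + s{\left(A{\left(1 \right)} \right)}\right)^{2} \cdot 6 = \left(9 + 5 \left(-12 + 1^{2} + 4 \cdot 1\right)\right)^{2} \cdot 6 = \left(9 + 5 \left(-12 + 1 + 4\right)\right)^{2} \cdot 6 = \left(9 + 5 \left(-7\right)\right)^{2} \cdot 6 = \left(9 - 35\right)^{2} \cdot 6 = \left(-26\right)^{2} \cdot 6 = 676 \cdot 6 = 4056$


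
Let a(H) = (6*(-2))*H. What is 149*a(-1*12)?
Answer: 21456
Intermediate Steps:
a(H) = -12*H
149*a(-1*12) = 149*(-(-12)*12) = 149*(-12*(-12)) = 149*144 = 21456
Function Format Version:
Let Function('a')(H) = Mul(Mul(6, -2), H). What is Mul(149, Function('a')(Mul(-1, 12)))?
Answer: 21456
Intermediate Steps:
Function('a')(H) = Mul(-12, H)
Mul(149, Function('a')(Mul(-1, 12))) = Mul(149, Mul(-12, Mul(-1, 12))) = Mul(149, Mul(-12, -12)) = Mul(149, 144) = 21456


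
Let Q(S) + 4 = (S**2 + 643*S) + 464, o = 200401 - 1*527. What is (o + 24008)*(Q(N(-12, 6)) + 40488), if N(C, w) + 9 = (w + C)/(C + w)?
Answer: 8030199576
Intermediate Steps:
o = 199874 (o = 200401 - 527 = 199874)
N(C, w) = -8 (N(C, w) = -9 + (w + C)/(C + w) = -9 + (C + w)/(C + w) = -9 + 1 = -8)
Q(S) = 460 + S**2 + 643*S (Q(S) = -4 + ((S**2 + 643*S) + 464) = -4 + (464 + S**2 + 643*S) = 460 + S**2 + 643*S)
(o + 24008)*(Q(N(-12, 6)) + 40488) = (199874 + 24008)*((460 + (-8)**2 + 643*(-8)) + 40488) = 223882*((460 + 64 - 5144) + 40488) = 223882*(-4620 + 40488) = 223882*35868 = 8030199576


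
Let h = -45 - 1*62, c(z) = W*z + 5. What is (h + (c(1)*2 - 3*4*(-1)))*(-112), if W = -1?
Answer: 9744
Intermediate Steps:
c(z) = 5 - z (c(z) = -z + 5 = 5 - z)
h = -107 (h = -45 - 62 = -107)
(h + (c(1)*2 - 3*4*(-1)))*(-112) = (-107 + ((5 - 1*1)*2 - 3*4*(-1)))*(-112) = (-107 + ((5 - 1)*2 - 12*(-1)))*(-112) = (-107 + (4*2 + 12))*(-112) = (-107 + (8 + 12))*(-112) = (-107 + 20)*(-112) = -87*(-112) = 9744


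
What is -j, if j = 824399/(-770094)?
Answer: 824399/770094 ≈ 1.0705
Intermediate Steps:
j = -824399/770094 (j = 824399*(-1/770094) = -824399/770094 ≈ -1.0705)
-j = -1*(-824399/770094) = 824399/770094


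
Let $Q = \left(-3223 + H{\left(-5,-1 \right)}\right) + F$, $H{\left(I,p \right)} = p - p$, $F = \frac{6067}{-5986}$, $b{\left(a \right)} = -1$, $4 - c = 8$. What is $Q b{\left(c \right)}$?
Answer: $\frac{19298945}{5986} \approx 3224.0$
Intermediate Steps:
$c = -4$ ($c = 4 - 8 = -4$)
$F = - \frac{6067}{5986}$ ($F = 6067 \left(- \frac{1}{5986}\right) = - \frac{6067}{5986} \approx -1.0135$)
$H{\left(I,p \right)} = 0$
$Q = - \frac{19298945}{5986}$ ($Q = \left(-3223 + 0\right) - \frac{6067}{5986} = -3223 - \frac{6067}{5986} = - \frac{19298945}{5986} \approx -3224.0$)
$Q b{\left(c \right)} = \left(- \frac{19298945}{5986}\right) \left(-1\right) = \frac{19298945}{5986}$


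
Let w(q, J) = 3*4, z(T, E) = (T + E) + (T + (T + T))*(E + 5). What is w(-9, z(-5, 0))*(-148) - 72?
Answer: -1848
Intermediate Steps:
z(T, E) = E + T + 3*T*(5 + E) (z(T, E) = (E + T) + (T + 2*T)*(5 + E) = (E + T) + (3*T)*(5 + E) = (E + T) + 3*T*(5 + E) = E + T + 3*T*(5 + E))
w(q, J) = 12
w(-9, z(-5, 0))*(-148) - 72 = 12*(-148) - 72 = -1776 - 72 = -1848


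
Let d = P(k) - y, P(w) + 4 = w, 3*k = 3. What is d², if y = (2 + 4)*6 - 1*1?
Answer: 1444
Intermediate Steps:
k = 1 (k = (⅓)*3 = 1)
P(w) = -4 + w
y = 35 (y = 6*6 - 1 = 36 - 1 = 35)
d = -38 (d = (-4 + 1) - 1*35 = -3 - 35 = -38)
d² = (-38)² = 1444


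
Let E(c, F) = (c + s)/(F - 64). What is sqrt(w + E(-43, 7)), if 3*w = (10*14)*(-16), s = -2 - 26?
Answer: I*sqrt(269097)/19 ≈ 27.302*I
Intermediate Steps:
s = -28
E(c, F) = (-28 + c)/(-64 + F) (E(c, F) = (c - 28)/(F - 64) = (-28 + c)/(-64 + F))
w = -2240/3 (w = ((10*14)*(-16))/3 = (140*(-16))/3 = (1/3)*(-2240) = -2240/3 ≈ -746.67)
sqrt(w + E(-43, 7)) = sqrt(-2240/3 + (-28 - 43)/(-64 + 7)) = sqrt(-2240/3 - 71/(-57)) = sqrt(-2240/3 - 1/57*(-71)) = sqrt(-2240/3 + 71/57) = sqrt(-14163/19) = I*sqrt(269097)/19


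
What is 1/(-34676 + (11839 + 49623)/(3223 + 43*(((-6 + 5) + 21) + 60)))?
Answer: -6663/230984726 ≈ -2.8846e-5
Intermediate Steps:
1/(-34676 + (11839 + 49623)/(3223 + 43*(((-6 + 5) + 21) + 60))) = 1/(-34676 + 61462/(3223 + 43*((-1 + 21) + 60))) = 1/(-34676 + 61462/(3223 + 43*(20 + 60))) = 1/(-34676 + 61462/(3223 + 43*80)) = 1/(-34676 + 61462/(3223 + 3440)) = 1/(-34676 + 61462/6663) = 1/(-230984726/6663) = -6663/230984726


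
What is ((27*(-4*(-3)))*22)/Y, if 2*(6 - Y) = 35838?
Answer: -2376/5971 ≈ -0.39792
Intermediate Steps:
Y = -17913 (Y = 6 - ½*35838 = 6 - 17919 = -17913)
((27*(-4*(-3)))*22)/Y = ((27*(-4*(-3)))*22)/(-17913) = ((27*12)*22)*(-1/17913) = (324*22)*(-1/17913) = 7128*(-1/17913) = -2376/5971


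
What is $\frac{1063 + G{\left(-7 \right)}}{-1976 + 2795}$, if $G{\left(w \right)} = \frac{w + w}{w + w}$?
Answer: $\frac{152}{117} \approx 1.2991$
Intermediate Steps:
$G{\left(w \right)} = 1$ ($G{\left(w \right)} = \frac{2 w}{2 w} = 2 w \frac{1}{2 w} = 1$)
$\frac{1063 + G{\left(-7 \right)}}{-1976 + 2795} = \frac{1063 + 1}{-1976 + 2795} = \frac{1064}{819} = 1064 \cdot \frac{1}{819} = \frac{152}{117}$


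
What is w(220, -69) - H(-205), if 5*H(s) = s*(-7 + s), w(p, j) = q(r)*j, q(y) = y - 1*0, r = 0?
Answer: -8692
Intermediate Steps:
q(y) = y (q(y) = y + 0 = y)
w(p, j) = 0 (w(p, j) = 0*j = 0)
H(s) = s*(-7 + s)/5 (H(s) = (s*(-7 + s))/5 = s*(-7 + s)/5)
w(220, -69) - H(-205) = 0 - (-205)*(-7 - 205)/5 = 0 - (-205)*(-212)/5 = 0 - 1*8692 = 0 - 8692 = -8692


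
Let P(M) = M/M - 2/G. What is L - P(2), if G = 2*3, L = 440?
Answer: 1318/3 ≈ 439.33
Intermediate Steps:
G = 6
P(M) = 2/3 (P(M) = M/M - 2/6 = 1 - 2*1/6 = 1 - 1/3 = 2/3)
L - P(2) = 440 - 1*2/3 = 440 - 2/3 = 1318/3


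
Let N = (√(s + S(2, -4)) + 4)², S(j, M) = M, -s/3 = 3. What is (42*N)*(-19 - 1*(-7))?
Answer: -1512 - 4032*I*√13 ≈ -1512.0 - 14538.0*I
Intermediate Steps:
s = -9 (s = -3*3 = -9)
N = (4 + I*√13)² (N = (√(-9 - 4) + 4)² = (√(-13) + 4)² = (I*√13 + 4)² = (4 + I*√13)² ≈ 3.0 + 28.844*I)
(42*N)*(-19 - 1*(-7)) = (42*(4 + I*√13)²)*(-19 - 1*(-7)) = (42*(4 + I*√13)²)*(-19 + 7) = (42*(4 + I*√13)²)*(-12) = -504*(4 + I*√13)²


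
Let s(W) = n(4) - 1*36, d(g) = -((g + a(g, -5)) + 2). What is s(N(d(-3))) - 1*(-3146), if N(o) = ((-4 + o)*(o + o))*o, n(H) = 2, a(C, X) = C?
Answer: 3112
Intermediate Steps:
d(g) = -2 - 2*g (d(g) = -((g + g) + 2) = -(2*g + 2) = -(2 + 2*g) = -2 - 2*g)
N(o) = 2*o**2*(-4 + o) (N(o) = ((-4 + o)*(2*o))*o = (2*o*(-4 + o))*o = 2*o**2*(-4 + o))
s(W) = -34 (s(W) = 2 - 1*36 = 2 - 36 = -34)
s(N(d(-3))) - 1*(-3146) = -34 - 1*(-3146) = -34 + 3146 = 3112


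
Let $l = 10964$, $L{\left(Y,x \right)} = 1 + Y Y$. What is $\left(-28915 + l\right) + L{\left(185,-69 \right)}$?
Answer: $16275$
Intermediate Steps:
$L{\left(Y,x \right)} = 1 + Y^{2}$
$\left(-28915 + l\right) + L{\left(185,-69 \right)} = \left(-28915 + 10964\right) + \left(1 + 185^{2}\right) = -17951 + \left(1 + 34225\right) = -17951 + 34226 = 16275$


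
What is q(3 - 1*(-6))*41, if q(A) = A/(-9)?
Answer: -41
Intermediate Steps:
q(A) = -A/9 (q(A) = A*(-⅑) = -A/9)
q(3 - 1*(-6))*41 = -(3 - 1*(-6))/9*41 = -(3 + 6)/9*41 = -⅑*9*41 = -1*41 = -41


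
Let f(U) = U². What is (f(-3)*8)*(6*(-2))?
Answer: -864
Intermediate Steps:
(f(-3)*8)*(6*(-2)) = ((-3)²*8)*(6*(-2)) = (9*8)*(-12) = 72*(-12) = -864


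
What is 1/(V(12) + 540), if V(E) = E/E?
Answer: 1/541 ≈ 0.0018484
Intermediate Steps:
V(E) = 1
1/(V(12) + 540) = 1/(1 + 540) = 1/541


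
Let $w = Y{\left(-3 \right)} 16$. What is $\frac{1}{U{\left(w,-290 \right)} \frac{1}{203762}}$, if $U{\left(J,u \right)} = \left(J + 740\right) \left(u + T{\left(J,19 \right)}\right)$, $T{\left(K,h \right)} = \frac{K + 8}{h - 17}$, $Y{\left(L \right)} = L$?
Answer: $- \frac{101881}{107260} \approx -0.94985$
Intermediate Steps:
$T{\left(K,h \right)} = \frac{8 + K}{-17 + h}$
$w = -48$ ($w = \left(-3\right) 16 = -48$)
$U{\left(J,u \right)} = \left(740 + J\right) \left(4 + u + \frac{J}{2}\right)$ ($U{\left(J,u \right)} = \left(J + 740\right) \left(u + \frac{8 + J}{-17 + 19}\right) = \left(740 + J\right) \left(u + \frac{8 + J}{2}\right) = \left(740 + J\right) \left(u + \left(4 + \frac{J}{2}\right)\right) = \left(740 + J\right) \left(4 + u + \frac{J}{2}\right)$)
$\frac{1}{U{\left(w,-290 \right)} \frac{1}{203762}} = \frac{1}{\left(2960 + \frac{\left(-48\right)^{2}}{2} + 374 \left(-48\right) + 740 \left(-290\right) - -13920\right) \frac{1}{203762}} = \frac{1}{\left(2960 + \frac{1}{2} \cdot 2304 - 17952 - 214600 + 13920\right) \frac{1}{203762}} = \frac{1}{\left(2960 + 1152 - 17952 - 214600 + 13920\right) \frac{1}{203762}} = \frac{1}{\left(-214520\right) \frac{1}{203762}} = \frac{1}{- \frac{107260}{101881}} = - \frac{101881}{107260}$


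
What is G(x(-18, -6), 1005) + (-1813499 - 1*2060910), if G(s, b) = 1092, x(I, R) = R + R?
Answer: -3873317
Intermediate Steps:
x(I, R) = 2*R
G(x(-18, -6), 1005) + (-1813499 - 1*2060910) = 1092 + (-1813499 - 1*2060910) = 1092 + (-1813499 - 2060910) = 1092 - 3874409 = -3873317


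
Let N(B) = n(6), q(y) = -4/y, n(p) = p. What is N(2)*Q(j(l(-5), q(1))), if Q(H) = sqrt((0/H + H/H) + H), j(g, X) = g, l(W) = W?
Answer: 12*I ≈ 12.0*I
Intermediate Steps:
N(B) = 6
Q(H) = sqrt(1 + H) (Q(H) = sqrt((0 + 1) + H) = sqrt(1 + H))
N(2)*Q(j(l(-5), q(1))) = 6*sqrt(1 - 5) = 6*sqrt(-4) = 6*(2*I) = 12*I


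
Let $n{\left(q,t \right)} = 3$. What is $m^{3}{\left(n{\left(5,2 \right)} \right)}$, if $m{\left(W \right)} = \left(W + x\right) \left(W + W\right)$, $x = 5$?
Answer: $110592$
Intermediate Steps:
$m{\left(W \right)} = 2 W \left(5 + W\right)$ ($m{\left(W \right)} = \left(W + 5\right) \left(W + W\right) = \left(5 + W\right) 2 W = 2 W \left(5 + W\right)$)
$m^{3}{\left(n{\left(5,2 \right)} \right)} = \left(2 \cdot 3 \left(5 + 3\right)\right)^{3} = \left(2 \cdot 3 \cdot 8\right)^{3} = 48^{3} = 110592$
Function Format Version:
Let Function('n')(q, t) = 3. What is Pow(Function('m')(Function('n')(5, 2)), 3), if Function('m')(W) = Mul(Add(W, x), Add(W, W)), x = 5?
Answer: 110592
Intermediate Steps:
Function('m')(W) = Mul(2, W, Add(5, W)) (Function('m')(W) = Mul(Add(W, 5), Add(W, W)) = Mul(Add(5, W), Mul(2, W)) = Mul(2, W, Add(5, W)))
Pow(Function('m')(Function('n')(5, 2)), 3) = Pow(Mul(2, 3, Add(5, 3)), 3) = Pow(Mul(2, 3, 8), 3) = Pow(48, 3) = 110592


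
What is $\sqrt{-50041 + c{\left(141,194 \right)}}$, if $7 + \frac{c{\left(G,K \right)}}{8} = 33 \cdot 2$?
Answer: $i \sqrt{49569} \approx 222.64 i$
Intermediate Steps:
$c{\left(G,K \right)} = 472$ ($c{\left(G,K \right)} = -56 + 8 \cdot 33 \cdot 2 = -56 + 8 \cdot 66 = -56 + 528 = 472$)
$\sqrt{-50041 + c{\left(141,194 \right)}} = \sqrt{-50041 + 472} = \sqrt{-49569} = i \sqrt{49569}$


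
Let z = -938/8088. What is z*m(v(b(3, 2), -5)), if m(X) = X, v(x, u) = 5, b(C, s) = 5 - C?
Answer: -2345/4044 ≈ -0.57987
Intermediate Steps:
z = -469/4044 (z = -938*1/8088 = -469/4044 ≈ -0.11597)
z*m(v(b(3, 2), -5)) = -469/4044*5 = -2345/4044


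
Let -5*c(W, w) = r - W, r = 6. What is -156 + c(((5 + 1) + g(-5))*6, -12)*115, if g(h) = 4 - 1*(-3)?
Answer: 1500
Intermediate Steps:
g(h) = 7 (g(h) = 4 + 3 = 7)
c(W, w) = -6/5 + W/5 (c(W, w) = -(6 - W)/5 = -6/5 + W/5)
-156 + c(((5 + 1) + g(-5))*6, -12)*115 = -156 + (-6/5 + (((5 + 1) + 7)*6)/5)*115 = -156 + (-6/5 + ((6 + 7)*6)/5)*115 = -156 + (-6/5 + (13*6)/5)*115 = -156 + (-6/5 + (1/5)*78)*115 = -156 + (-6/5 + 78/5)*115 = -156 + (72/5)*115 = -156 + 1656 = 1500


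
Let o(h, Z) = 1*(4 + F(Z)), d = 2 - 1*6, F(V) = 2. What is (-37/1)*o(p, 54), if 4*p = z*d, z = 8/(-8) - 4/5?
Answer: -222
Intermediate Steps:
z = -9/5 (z = 8*(-⅛) - 4*⅕ = -1 - ⅘ = -9/5 ≈ -1.8000)
d = -4 (d = 2 - 6 = -4)
p = 9/5 (p = (-9/5*(-4))/4 = (¼)*(36/5) = 9/5 ≈ 1.8000)
o(h, Z) = 6 (o(h, Z) = 1*(4 + 2) = 1*6 = 6)
(-37/1)*o(p, 54) = -37/1*6 = -37*1*6 = -37*6 = -222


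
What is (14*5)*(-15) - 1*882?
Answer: -1932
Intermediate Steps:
(14*5)*(-15) - 1*882 = 70*(-15) - 882 = -1050 - 882 = -1932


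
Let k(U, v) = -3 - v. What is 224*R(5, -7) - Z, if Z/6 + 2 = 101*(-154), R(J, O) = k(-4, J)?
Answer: 91544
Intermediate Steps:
R(J, O) = -3 - J
Z = -93336 (Z = -12 + 6*(101*(-154)) = -12 + 6*(-15554) = -12 - 93324 = -93336)
224*R(5, -7) - Z = 224*(-3 - 1*5) - 1*(-93336) = 224*(-3 - 5) + 93336 = 224*(-8) + 93336 = -1792 + 93336 = 91544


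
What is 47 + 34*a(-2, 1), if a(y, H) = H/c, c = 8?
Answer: 205/4 ≈ 51.250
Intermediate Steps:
a(y, H) = H/8
47 + 34*a(-2, 1) = 47 + 34*((⅛)*1) = 47 + 34*(⅛) = 47 + 17/4 = 205/4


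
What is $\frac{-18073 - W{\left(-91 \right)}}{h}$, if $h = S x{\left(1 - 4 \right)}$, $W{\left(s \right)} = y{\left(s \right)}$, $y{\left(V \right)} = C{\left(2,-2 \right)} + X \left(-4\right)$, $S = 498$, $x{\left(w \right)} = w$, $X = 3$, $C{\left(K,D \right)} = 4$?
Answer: $\frac{18065}{1494} \approx 12.092$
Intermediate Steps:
$y{\left(V \right)} = -8$ ($y{\left(V \right)} = 4 + 3 \left(-4\right) = 4 - 12 = -8$)
$W{\left(s \right)} = -8$
$h = -1494$ ($h = 498 \left(1 - 4\right) = 498 \left(-3\right) = -1494$)
$\frac{-18073 - W{\left(-91 \right)}}{h} = \frac{-18073 - -8}{-1494} = \left(-18073 + 8\right) \left(- \frac{1}{1494}\right) = \left(-18065\right) \left(- \frac{1}{1494}\right) = \frac{18065}{1494}$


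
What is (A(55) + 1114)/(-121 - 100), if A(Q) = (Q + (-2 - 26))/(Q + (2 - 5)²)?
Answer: -71323/14144 ≈ -5.0426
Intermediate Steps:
A(Q) = (-28 + Q)/(9 + Q) (A(Q) = (Q - 28)/(Q + (-3)²) = (-28 + Q)/(Q + 9) = (-28 + Q)/(9 + Q))
(A(55) + 1114)/(-121 - 100) = ((-28 + 55)/(9 + 55) + 1114)/(-121 - 100) = (27/64 + 1114)/(-221) = ((1/64)*27 + 1114)*(-1/221) = (27/64 + 1114)*(-1/221) = (71323/64)*(-1/221) = -71323/14144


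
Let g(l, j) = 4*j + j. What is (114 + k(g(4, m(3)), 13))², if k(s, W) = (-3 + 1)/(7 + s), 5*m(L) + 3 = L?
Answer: 633616/49 ≈ 12931.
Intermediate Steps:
m(L) = -⅗ + L/5
g(l, j) = 5*j
k(s, W) = -2/(7 + s)
(114 + k(g(4, m(3)), 13))² = (114 - 2/(7 + 5*(-⅗ + (⅕)*3)))² = (114 - 2/(7 + 5*(-⅗ + ⅗)))² = (114 - 2/(7 + 5*0))² = (114 - 2/(7 + 0))² = (114 - 2/7)² = (796/7)² = 633616/49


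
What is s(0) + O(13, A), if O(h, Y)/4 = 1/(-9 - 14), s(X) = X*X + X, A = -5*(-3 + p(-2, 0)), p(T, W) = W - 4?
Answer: -4/23 ≈ -0.17391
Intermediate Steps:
p(T, W) = -4 + W
A = 35 (A = -5*(-3 + (-4 + 0)) = -5*(-3 - 4) = -5*(-7) = 35)
s(X) = X + X² (s(X) = X² + X = X + X²)
O(h, Y) = -4/23 (O(h, Y) = 4/(-9 - 14) = 4/(-23) = 4*(-1/23) = -4/23)
s(0) + O(13, A) = 0*(1 + 0) - 4/23 = 0*1 - 4/23 = 0 - 4/23 = -4/23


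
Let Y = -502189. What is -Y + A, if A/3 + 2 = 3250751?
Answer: 10254436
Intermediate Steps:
A = 9752247 (A = -6 + 3*3250751 = -6 + 9752253 = 9752247)
-Y + A = -1*(-502189) + 9752247 = 502189 + 9752247 = 10254436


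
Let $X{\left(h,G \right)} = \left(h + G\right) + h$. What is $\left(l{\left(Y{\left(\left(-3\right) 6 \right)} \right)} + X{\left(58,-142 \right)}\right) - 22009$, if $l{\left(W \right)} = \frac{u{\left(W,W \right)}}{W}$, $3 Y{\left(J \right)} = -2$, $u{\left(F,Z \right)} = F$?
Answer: $-22034$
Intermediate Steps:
$X{\left(h,G \right)} = G + 2 h$ ($X{\left(h,G \right)} = \left(G + h\right) + h = G + 2 h$)
$Y{\left(J \right)} = - \frac{2}{3}$ ($Y{\left(J \right)} = \frac{1}{3} \left(-2\right) = - \frac{2}{3}$)
$l{\left(W \right)} = 1$ ($l{\left(W \right)} = \frac{W}{W} = 1$)
$\left(l{\left(Y{\left(\left(-3\right) 6 \right)} \right)} + X{\left(58,-142 \right)}\right) - 22009 = \left(1 + \left(-142 + 2 \cdot 58\right)\right) - 22009 = \left(1 + \left(-142 + 116\right)\right) - 22009 = \left(1 - 26\right) - 22009 = -25 - 22009 = -22034$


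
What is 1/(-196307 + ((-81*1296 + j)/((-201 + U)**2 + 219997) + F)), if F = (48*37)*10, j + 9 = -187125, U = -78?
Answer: -148919/26589186748 ≈ -5.6007e-6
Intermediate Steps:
j = -187134 (j = -9 - 187125 = -187134)
F = 17760 (F = 1776*10 = 17760)
1/(-196307 + ((-81*1296 + j)/((-201 + U)**2 + 219997) + F)) = 1/(-196307 + ((-81*1296 - 187134)/((-201 - 78)**2 + 219997) + 17760)) = 1/(-196307 + ((-104976 - 187134)/((-279)**2 + 219997) + 17760)) = 1/(-196307 + (-292110/(77841 + 219997) + 17760)) = 1/(-196307 + (-292110/297838 + 17760)) = 1/(-196307 + (-292110*1/297838 + 17760)) = 1/(-196307 + (-146055/148919 + 17760)) = 1/(-196307 + 2644655385/148919) = 1/(-26589186748/148919) = -148919/26589186748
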